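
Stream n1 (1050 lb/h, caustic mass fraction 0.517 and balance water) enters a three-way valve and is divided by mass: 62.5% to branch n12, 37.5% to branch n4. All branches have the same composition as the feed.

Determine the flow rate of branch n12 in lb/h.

Branch n12 flow = 0.625×1050 = 656.25 lb/h.

656.2 lb/h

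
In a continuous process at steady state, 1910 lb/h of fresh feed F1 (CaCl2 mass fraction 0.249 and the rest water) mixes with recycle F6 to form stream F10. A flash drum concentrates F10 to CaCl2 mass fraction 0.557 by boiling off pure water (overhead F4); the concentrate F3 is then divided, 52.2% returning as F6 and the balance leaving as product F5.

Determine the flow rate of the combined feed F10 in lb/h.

2842 lb/h

Overall CaCl2 balance (none leaves overhead): CaCl2 in fresh feed = CaCl2 in product, i.e. 1910×0.249 = (1−0.522)·F3·0.557.
F3 = 475.59/(0.557×0.478) = 1786.3 lb/h.
Recycle F6 = 0.522×1786.3 = 932.44 lb/h.
Combined feed F10 = 1910 + 932.44 = 2842.4 lb/h.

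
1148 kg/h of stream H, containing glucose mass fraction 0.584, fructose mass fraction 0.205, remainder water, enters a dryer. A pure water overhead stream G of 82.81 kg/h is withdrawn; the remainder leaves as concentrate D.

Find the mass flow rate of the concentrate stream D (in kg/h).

Concentrate = 1148 − 82.81 = 1065.2 kg/h.

1065 kg/h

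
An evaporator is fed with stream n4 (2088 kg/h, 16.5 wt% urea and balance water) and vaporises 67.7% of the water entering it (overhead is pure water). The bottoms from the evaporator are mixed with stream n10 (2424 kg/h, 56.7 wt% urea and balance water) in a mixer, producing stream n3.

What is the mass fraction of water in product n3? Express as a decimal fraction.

Vapour removed = 0.677×0.835×2088 = 1180.3 kg/h; concentrate = 907.66 kg/h.
water reaching the mixer = 563.14 (from concentrate) + 2424×0.433 = 1612.7 kg/h.
Product flow = 907.66 + 2424 = 3331.7 kg/h; water fraction = 0.484.

0.484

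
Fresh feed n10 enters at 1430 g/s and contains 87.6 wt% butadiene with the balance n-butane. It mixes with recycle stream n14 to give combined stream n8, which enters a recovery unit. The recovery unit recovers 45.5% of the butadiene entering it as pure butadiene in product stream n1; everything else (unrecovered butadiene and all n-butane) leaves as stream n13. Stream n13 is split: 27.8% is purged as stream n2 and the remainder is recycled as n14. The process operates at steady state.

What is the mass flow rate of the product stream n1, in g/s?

butadiene in n8: m_A = 1430×0.876 + (1−0.278)·(1−0.455)·m_A, so m_A = 1252.7/0.6065 = 2065.4 g/s.
Product n1 = 0.455×2065.4 = 939.75 g/s.

939.8 g/s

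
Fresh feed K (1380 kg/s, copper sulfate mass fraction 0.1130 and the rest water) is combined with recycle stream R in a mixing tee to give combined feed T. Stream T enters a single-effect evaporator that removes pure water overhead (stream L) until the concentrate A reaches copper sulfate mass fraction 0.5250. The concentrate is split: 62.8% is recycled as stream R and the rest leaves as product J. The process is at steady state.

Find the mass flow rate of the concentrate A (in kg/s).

798.5 kg/s

Overall copper sulfate balance (none leaves overhead): copper sulfate in fresh feed = copper sulfate in product, i.e. 1380×0.113 = (1−0.628)·A·0.525.
A = 155.94/(0.525×0.372) = 798.46 kg/s.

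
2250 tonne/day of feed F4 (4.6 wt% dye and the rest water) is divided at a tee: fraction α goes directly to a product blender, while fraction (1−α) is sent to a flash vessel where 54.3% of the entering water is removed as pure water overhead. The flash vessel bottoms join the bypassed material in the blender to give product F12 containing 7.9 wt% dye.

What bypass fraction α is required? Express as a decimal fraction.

All 2250×0.046 = 103.5 tonne/day of dye reaches F12, so F12 = 103.5/0.079 = 1310.1 tonne/day and vapour = 939.87 tonne/day.
The evaporator receives (1−α)·2250 of feed at 0.954 water and removes 0.543 of that water:
0.543×0.954×(1−α)×2250 = 939.87
(1−α) = 939.87/1165.5 = 0.8064;  α = 0.1936.

0.194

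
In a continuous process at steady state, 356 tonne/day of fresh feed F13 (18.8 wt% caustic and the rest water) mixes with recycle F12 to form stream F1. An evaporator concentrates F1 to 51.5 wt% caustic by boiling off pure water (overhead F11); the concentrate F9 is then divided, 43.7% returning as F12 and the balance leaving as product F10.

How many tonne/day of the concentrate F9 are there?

Overall caustic balance (none leaves overhead): caustic in fresh feed = caustic in product, i.e. 356×0.188 = (1−0.437)·F9·0.515.
F9 = 66.928/(0.515×0.563) = 230.83 tonne/day.

230.8 tonne/day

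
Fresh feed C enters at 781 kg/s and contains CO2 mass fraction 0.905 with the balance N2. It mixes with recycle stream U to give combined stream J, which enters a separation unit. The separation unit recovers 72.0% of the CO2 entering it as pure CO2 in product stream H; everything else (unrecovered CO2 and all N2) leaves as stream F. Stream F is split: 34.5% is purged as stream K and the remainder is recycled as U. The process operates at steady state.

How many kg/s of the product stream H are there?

623.2 kg/s

CO2 in J: m_A = 781×0.905 + (1−0.345)·(1−0.720)·m_A, so m_A = 706.81/0.8166 = 865.55 kg/s.
Product H = 0.720×865.55 = 623.19 kg/s.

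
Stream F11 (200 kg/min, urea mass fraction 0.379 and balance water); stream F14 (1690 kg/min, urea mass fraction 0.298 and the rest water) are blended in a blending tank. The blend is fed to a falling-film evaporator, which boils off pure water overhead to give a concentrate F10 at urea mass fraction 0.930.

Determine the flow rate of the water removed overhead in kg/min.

urea entering = 200×0.379 + 1690×0.298 = 579.42 kg/min.
All urea reports to F10, so F10 = 579.42/0.930 = 623.03 kg/min.
Total feed = 1890 kg/min; overhead = 1890 − 623.03 = 1267 kg/min.

1267 kg/min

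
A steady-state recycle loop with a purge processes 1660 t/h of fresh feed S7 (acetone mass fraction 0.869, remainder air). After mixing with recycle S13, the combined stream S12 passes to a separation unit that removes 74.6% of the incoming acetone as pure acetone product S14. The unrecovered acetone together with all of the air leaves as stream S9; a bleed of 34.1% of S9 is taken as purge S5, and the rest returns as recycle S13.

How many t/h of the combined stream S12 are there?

2370 t/h

air enters only via S7 and leaves only via the purge: 1660×0.131 = 0.341×(air in S9), and the separation unit passes all air, so air in S12 = air in S9 = 637.71 t/h.
acetone in S12: m_A = 1660×0.869 + (1−0.341)·(1−0.746)·m_A, so m_A = 1442.5/0.8326 = 1732.5 t/h.
S12 = 1732.5 + 637.71 = 2370.3 t/h.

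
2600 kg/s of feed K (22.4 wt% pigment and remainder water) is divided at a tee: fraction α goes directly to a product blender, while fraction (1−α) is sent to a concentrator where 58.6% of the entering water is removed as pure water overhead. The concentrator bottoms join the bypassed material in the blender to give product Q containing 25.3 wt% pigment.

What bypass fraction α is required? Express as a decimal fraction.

0.748

All 2600×0.224 = 582.4 kg/s of pigment reaches Q, so Q = 582.4/0.253 = 2302 kg/s and vapour = 298.02 kg/s.
The evaporator receives (1−α)·2600 of feed at 0.776 water and removes 0.586 of that water:
0.586×0.776×(1−α)×2600 = 298.02
(1−α) = 298.02/1182.3 = 0.2521;  α = 0.7479.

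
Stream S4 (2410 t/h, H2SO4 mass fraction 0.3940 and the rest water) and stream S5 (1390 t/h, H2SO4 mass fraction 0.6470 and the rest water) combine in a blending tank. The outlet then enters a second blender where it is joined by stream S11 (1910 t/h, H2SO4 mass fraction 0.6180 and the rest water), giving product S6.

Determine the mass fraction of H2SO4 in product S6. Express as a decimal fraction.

Overall, product flow = 5710 t/h.
H2SO4 in = 2410×0.394 + 1390×0.647 + 1910×0.618 = 3029.2 t/h.
H2SO4 fraction in S6 = 0.5305.

0.5305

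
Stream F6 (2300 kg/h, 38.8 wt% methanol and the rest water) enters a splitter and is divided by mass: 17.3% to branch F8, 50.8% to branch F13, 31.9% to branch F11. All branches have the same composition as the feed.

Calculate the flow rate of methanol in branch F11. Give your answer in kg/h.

284.7 kg/h

Branch F11 total = 0.319×2300 = 733.7 kg/h.
methanol in F11 = 0.388×733.7 = 284.68 kg/h.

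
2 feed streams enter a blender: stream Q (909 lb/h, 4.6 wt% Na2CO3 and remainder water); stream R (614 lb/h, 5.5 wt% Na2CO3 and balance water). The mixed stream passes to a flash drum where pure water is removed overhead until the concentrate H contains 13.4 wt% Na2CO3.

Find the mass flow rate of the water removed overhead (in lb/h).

958.9 lb/h

Na2CO3 entering = 909×0.046 + 614×0.055 = 75.584 lb/h.
All Na2CO3 reports to H, so H = 75.584/0.134 = 564.06 lb/h.
Total feed = 1523 lb/h; overhead = 1523 − 564.06 = 958.94 lb/h.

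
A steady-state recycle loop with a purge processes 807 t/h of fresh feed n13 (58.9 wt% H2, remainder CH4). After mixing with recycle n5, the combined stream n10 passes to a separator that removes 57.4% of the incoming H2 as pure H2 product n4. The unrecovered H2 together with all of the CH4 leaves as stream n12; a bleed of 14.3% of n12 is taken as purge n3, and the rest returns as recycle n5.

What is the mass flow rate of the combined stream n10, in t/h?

CH4 enters only via n13 and leaves only via the purge: 807×0.411 = 0.143×(CH4 in n12), and the separator passes all CH4, so CH4 in n10 = CH4 in n12 = 2319.4 t/h.
H2 in n10: m_A = 807×0.589 + (1−0.143)·(1−0.574)·m_A, so m_A = 475.32/0.6349 = 748.64 t/h.
n10 = 748.64 + 2319.4 = 3068.1 t/h.

3068 t/h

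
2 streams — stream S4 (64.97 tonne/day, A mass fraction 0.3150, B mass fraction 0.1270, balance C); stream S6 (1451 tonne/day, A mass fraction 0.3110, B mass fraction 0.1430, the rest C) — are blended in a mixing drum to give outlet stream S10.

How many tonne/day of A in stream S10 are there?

471.7 tonne/day

A out = A in = 64.97×0.315 + 1451×0.311 = 471.73 tonne/day.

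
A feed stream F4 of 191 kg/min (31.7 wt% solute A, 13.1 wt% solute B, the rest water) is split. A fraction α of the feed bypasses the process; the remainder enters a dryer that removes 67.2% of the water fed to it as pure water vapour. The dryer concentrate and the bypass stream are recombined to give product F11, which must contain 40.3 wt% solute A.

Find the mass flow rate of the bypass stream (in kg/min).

All 191×0.317 = 60.547 kg/min of solute A reaches F11, so F11 = 60.547/0.403 = 150.24 kg/min and vapour = 40.759 kg/min.
The evaporator receives (1−α)·191 of feed at 0.552 water and removes 0.672 of that water:
0.672×0.552×(1−α)×191 = 40.759
(1−α) = 40.759/70.85 = 0.5753;  α = 0.4247.
Bypass flow = 0.4247×191 = 81.12 kg/min.

81.12 kg/min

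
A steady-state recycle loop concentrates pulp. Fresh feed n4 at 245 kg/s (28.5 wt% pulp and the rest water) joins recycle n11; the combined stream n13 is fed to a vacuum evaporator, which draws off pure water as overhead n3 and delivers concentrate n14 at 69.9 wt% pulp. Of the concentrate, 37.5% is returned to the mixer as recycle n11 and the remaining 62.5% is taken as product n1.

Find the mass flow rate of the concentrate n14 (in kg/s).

159.8 kg/s

Overall pulp balance (none leaves overhead): pulp in fresh feed = pulp in product, i.e. 245×0.285 = (1−0.375)·n14·0.699.
n14 = 69.825/(0.699×0.625) = 159.83 kg/s.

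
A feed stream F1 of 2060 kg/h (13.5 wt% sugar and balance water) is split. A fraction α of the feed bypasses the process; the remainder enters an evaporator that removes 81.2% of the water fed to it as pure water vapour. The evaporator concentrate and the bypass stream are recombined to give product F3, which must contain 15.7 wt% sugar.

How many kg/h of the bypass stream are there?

1649 kg/h

All 2060×0.135 = 278.1 kg/h of sugar reaches F3, so F3 = 278.1/0.157 = 1771.3 kg/h and vapour = 288.66 kg/h.
The evaporator receives (1−α)·2060 of feed at 0.865 water and removes 0.812 of that water:
0.812×0.865×(1−α)×2060 = 288.66
(1−α) = 288.66/1446.9 = 0.1995;  α = 0.8005.
Bypass flow = 0.8005×2060 = 1649 kg/h.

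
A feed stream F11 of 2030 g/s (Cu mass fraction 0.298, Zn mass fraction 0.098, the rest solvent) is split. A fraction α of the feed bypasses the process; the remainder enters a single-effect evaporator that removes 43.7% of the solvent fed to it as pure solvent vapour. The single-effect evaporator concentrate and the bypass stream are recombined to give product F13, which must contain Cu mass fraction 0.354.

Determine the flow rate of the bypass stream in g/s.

813.4 g/s

All 2030×0.298 = 604.94 g/s of Cu reaches F13, so F13 = 604.94/0.354 = 1708.9 g/s and vapour = 321.13 g/s.
The evaporator receives (1−α)·2030 of feed at 0.604 solvent and removes 0.437 of that solvent:
0.437×0.604×(1−α)×2030 = 321.13
(1−α) = 321.13/535.81 = 0.5993;  α = 0.4007.
Bypass flow = 0.4007×2030 = 813.36 g/s.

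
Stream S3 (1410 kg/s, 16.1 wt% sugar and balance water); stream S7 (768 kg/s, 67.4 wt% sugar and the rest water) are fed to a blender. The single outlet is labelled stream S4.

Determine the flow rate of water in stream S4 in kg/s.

water out = water in = 1410×0.839 + 768×0.326 = 1433.4 kg/s.

1433 kg/s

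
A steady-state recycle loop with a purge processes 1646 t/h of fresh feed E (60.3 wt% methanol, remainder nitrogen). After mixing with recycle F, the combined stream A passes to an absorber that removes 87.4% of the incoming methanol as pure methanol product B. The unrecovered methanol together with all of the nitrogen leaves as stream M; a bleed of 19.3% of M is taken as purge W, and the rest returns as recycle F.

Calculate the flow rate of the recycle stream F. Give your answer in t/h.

nitrogen enters only via E and leaves only via the purge: 1646×0.397 = 0.193×(nitrogen in M), and the absorber passes all nitrogen, so nitrogen in A = nitrogen in M = 3385.8 t/h.
methanol in A: m_A = 1646×0.603 + (1−0.193)·(1−0.874)·m_A, so m_A = 992.54/0.8983 = 1104.9 t/h.
M = (1−0.874)×1104.9 + 3385.8 = 3525 t/h.
Recycle F = (1−0.193)×3525 = 2844.7 t/h.

2845 t/h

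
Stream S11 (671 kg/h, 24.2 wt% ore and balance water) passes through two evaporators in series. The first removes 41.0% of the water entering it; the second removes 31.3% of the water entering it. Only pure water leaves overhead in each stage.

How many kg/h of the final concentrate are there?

water in feed = 671×0.758 = 508.62 kg/h.
After stage 1: water left = (1−0.410)×508.62 = 300.08; stream total = 462.47 kg/h.
After stage 2: water left = (1−0.313)×300.08 = 206.16; final concentrate = 368.54 kg/h.

368.5 kg/h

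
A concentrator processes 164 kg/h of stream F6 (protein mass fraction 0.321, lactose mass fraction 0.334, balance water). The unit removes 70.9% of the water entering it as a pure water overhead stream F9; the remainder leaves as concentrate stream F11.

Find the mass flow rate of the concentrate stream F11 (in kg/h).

123.9 kg/h

water entering = 164×0.345 = 56.58 kg/h; overhead removed = 0.709×56.58 = 40.115 kg/h.
Concentrate = 164 − 40.115 = 123.88 kg/h.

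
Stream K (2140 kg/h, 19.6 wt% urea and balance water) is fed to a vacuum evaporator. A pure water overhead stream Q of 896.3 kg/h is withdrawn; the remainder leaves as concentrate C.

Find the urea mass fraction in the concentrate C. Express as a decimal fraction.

0.3373

urea is not removed: 2140×0.196 = 419.44 kg/h of urea enters C.
Concentrate = 2140 − 896.3 = 1243.7 kg/h.
Mass fraction = 419.44/1243.7 = 0.3373.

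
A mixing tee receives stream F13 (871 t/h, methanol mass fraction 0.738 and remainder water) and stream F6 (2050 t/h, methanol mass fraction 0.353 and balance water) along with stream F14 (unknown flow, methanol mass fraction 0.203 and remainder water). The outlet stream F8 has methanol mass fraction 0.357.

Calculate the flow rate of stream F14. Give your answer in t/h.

2102 t/h

Let F14 be the unknown flow. Total out = 2921 + F14.
methanol balance: 1366.4 + 0.203·F14 = 0.357·(2921 + F14)
(0.203 − 0.357)·F14 = 0.357×2921 − 1366.4 = -323.65
F14 = -323.65 / -0.154 = 2101.6 t/h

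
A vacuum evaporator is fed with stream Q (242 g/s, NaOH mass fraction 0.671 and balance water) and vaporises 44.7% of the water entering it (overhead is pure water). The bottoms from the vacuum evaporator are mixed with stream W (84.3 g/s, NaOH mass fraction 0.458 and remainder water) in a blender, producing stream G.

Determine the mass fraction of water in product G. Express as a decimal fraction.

Vapour removed = 0.447×0.329×242 = 35.589 g/s; concentrate = 206.41 g/s.
water reaching the mixer = 44.029 (from concentrate) + 84.3×0.542 = 89.719 g/s.
Product flow = 206.41 + 84.3 = 290.71 g/s; water fraction = 0.309.

0.309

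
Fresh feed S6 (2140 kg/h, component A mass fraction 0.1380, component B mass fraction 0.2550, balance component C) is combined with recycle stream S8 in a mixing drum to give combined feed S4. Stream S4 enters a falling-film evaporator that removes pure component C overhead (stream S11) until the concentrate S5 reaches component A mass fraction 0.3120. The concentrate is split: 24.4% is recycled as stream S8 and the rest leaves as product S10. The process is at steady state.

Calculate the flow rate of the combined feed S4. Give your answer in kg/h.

Overall component A balance (none leaves overhead): component A in fresh feed = component A in product, i.e. 2140×0.138 = (1−0.244)·S5·0.312.
S5 = 295.32/(0.312×0.756) = 1252 kg/h.
Recycle S8 = 0.244×1252 = 305.5 kg/h.
Combined feed S4 = 2140 + 305.5 = 2445.5 kg/h.

2445 kg/h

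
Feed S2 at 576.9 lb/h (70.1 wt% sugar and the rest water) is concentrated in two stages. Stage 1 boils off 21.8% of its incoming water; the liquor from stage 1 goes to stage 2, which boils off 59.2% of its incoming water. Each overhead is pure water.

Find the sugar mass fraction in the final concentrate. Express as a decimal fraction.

water in feed = 576.9×0.299 = 172.49 lb/h.
After stage 1: water left = (1−0.218)×172.49 = 134.89; stream total = 539.3 lb/h.
After stage 2: water left = (1−0.592)×134.89 = 55.035; final concentrate = 459.44 lb/h.
sugar fraction = 404.41/459.44 = 0.880.

0.880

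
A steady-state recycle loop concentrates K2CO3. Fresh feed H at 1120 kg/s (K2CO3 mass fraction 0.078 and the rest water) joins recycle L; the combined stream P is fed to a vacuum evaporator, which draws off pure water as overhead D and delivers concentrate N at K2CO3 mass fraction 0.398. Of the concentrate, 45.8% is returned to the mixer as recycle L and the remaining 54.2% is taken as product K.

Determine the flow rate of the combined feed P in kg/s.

1305 kg/s

Overall K2CO3 balance (none leaves overhead): K2CO3 in fresh feed = K2CO3 in product, i.e. 1120×0.078 = (1−0.458)·N·0.398.
N = 87.36/(0.398×0.542) = 404.98 kg/s.
Recycle L = 0.458×404.98 = 185.48 kg/s.
Combined feed P = 1120 + 185.48 = 1305.5 kg/s.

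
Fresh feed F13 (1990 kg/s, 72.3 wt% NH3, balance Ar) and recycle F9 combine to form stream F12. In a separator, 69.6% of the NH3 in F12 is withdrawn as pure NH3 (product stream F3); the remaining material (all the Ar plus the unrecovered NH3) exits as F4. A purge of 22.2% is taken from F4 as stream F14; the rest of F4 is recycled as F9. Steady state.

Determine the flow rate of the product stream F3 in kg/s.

1312 kg/s

NH3 in F12: m_A = 1990×0.723 + (1−0.222)·(1−0.696)·m_A, so m_A = 1438.8/0.7635 = 1884.5 kg/s.
Product F3 = 0.696×1884.5 = 1311.6 kg/s.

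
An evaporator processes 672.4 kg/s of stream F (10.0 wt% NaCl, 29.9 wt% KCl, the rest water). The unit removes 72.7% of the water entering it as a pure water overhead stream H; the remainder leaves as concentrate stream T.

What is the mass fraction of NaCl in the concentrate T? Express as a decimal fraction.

0.178

NaCl is not removed: 672.4×0.100 = 67.24 kg/s of NaCl enters T.
water entering = 672.4×0.601 = 404.11 kg/s; overhead removed = 0.727×404.11 = 293.79 kg/s.
Concentrate = 672.4 − 293.79 = 378.61 kg/s.
Mass fraction = 67.24/378.61 = 0.178.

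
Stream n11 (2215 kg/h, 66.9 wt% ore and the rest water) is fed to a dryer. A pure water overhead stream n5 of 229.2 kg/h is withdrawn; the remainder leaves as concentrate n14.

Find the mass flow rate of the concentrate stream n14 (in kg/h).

Concentrate = 2215 − 229.2 = 1985.8 kg/h.

1986 kg/h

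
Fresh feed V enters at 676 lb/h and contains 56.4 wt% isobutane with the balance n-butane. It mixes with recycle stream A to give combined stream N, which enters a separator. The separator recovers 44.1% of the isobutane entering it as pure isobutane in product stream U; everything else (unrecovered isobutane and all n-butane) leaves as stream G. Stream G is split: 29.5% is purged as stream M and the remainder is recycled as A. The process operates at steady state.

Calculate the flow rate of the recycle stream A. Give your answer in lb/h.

n-butane enters only via V and leaves only via the purge: 676×0.436 = 0.295×(n-butane in G), and the separator passes all n-butane, so n-butane in N = n-butane in G = 999.11 lb/h.
isobutane in N: m_A = 676×0.564 + (1−0.295)·(1−0.441)·m_A, so m_A = 381.26/0.6059 = 629.25 lb/h.
G = (1−0.441)×629.25 + 999.11 = 1350.9 lb/h.
Recycle A = (1−0.295)×1350.9 = 952.35 lb/h.

952.4 lb/h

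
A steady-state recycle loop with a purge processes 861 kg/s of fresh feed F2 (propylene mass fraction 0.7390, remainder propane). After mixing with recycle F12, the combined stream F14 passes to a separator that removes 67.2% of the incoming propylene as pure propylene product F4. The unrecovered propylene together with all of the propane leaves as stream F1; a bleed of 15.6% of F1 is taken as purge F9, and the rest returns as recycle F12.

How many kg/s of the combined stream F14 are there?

propane enters only via F2 and leaves only via the purge: 861×0.261 = 0.156×(propane in F1), and the separator passes all propane, so propane in F14 = propane in F1 = 1440.5 kg/s.
propylene in F14: m_A = 861×0.739 + (1−0.156)·(1−0.672)·m_A, so m_A = 636.28/0.7232 = 879.85 kg/s.
F14 = 879.85 + 1440.5 = 2320.4 kg/s.

2320 kg/s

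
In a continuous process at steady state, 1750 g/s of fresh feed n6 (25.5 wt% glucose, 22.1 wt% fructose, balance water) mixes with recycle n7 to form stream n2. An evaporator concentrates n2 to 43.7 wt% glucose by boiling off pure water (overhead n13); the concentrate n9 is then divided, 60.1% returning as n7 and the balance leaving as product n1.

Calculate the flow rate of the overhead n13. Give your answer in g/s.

Overall glucose balance (none leaves overhead): glucose in fresh feed = glucose in product, i.e. 1750×0.255 = (1−0.601)·n9·0.437.
n9 = 446.25/(0.437×0.399) = 2559.3 g/s.
Recycle n7 = 0.601×2559.3 = 1538.1 g/s.
Combined feed n2 = 1750 + 1538.1 = 3288.1 g/s.
Overhead n13 = n2 − n9 = 3288.1 − 2559.3 = 728.83 g/s.

728.8 g/s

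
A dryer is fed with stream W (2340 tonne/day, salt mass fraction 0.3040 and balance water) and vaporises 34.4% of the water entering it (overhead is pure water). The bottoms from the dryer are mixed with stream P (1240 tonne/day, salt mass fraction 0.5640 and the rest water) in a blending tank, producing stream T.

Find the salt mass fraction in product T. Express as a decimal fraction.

Vapour removed = 0.344×0.696×2340 = 560.25 tonne/day; concentrate = 1779.7 tonne/day.
salt reaching the mixer = 711.36 (from concentrate) + 1240×0.564 = 1410.7 tonne/day.
Product flow = 1779.7 + 1240 = 3019.7 tonne/day; salt fraction = 0.4672.

0.4672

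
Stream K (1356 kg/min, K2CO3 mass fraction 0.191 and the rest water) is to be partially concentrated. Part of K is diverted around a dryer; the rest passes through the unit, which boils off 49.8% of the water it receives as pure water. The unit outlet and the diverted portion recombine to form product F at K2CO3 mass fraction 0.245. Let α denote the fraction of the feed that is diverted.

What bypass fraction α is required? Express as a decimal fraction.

0.453

All 1356×0.191 = 259 kg/min of K2CO3 reaches F, so F = 259/0.245 = 1057.1 kg/min and vapour = 298.87 kg/min.
The evaporator receives (1−α)·1356 of feed at 0.809 water and removes 0.498 of that water:
0.498×0.809×(1−α)×1356 = 298.87
(1−α) = 298.87/546.31 = 0.5471;  α = 0.4529.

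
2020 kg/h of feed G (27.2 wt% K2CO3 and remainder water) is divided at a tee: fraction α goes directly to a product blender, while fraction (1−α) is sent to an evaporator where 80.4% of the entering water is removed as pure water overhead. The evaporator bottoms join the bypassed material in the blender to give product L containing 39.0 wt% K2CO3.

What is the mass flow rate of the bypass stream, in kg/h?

975.8 kg/h

All 2020×0.272 = 549.44 kg/h of K2CO3 reaches L, so L = 549.44/0.390 = 1408.8 kg/h and vapour = 611.18 kg/h.
The evaporator receives (1−α)·2020 of feed at 0.728 water and removes 0.804 of that water:
0.804×0.728×(1−α)×2020 = 611.18
(1−α) = 611.18/1182.3 = 0.5169;  α = 0.4831.
Bypass flow = 0.4831×2020 = 975.81 kg/h.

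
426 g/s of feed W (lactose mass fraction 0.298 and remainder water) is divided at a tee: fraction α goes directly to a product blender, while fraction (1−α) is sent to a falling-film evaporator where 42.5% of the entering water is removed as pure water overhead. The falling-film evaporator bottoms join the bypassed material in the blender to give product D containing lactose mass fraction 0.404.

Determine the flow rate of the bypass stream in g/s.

All 426×0.298 = 126.95 g/s of lactose reaches D, so D = 126.95/0.404 = 314.23 g/s and vapour = 111.77 g/s.
The evaporator receives (1−α)·426 of feed at 0.702 water and removes 0.425 of that water:
0.425×0.702×(1−α)×426 = 111.77
(1−α) = 111.77/127.1 = 0.8794;  α = 0.1206.
Bypass flow = 0.1206×426 = 51.365 g/s.

51.37 g/s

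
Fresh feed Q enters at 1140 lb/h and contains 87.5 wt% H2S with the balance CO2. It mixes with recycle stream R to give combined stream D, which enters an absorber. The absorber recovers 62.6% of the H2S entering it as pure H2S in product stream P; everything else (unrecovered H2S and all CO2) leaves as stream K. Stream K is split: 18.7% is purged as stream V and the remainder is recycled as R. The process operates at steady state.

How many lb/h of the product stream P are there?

H2S in D: m_A = 1140×0.875 + (1−0.187)·(1−0.626)·m_A, so m_A = 997.5/0.6959 = 1433.3 lb/h.
Product P = 0.626×1433.3 = 897.26 lb/h.

897.3 lb/h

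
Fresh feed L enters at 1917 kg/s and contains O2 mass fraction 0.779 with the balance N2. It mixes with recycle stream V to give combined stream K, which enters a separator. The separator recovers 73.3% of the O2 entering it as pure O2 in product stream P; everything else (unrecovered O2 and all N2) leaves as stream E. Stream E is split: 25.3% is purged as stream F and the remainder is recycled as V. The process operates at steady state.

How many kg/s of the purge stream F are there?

549.7 kg/s

N2 enters only via L and leaves only via the purge: 1917×0.221 = 0.253×(N2 in E), and the separator passes all N2, so N2 in K = N2 in E = 1674.5 kg/s.
O2 in K: m_A = 1917×0.779 + (1−0.253)·(1−0.733)·m_A, so m_A = 1493.3/0.8006 = 1865.4 kg/s.
E = (1−0.733)×1865.4 + 1674.5 = 2172.6 kg/s.
Purge F = 0.253×2172.6 = 549.67 kg/s.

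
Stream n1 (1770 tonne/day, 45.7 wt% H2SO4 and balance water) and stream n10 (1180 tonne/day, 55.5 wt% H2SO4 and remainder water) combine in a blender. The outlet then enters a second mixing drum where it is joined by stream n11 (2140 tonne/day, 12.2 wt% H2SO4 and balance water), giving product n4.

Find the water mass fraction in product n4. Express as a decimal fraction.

Overall, product flow = 5090 tonne/day.
water in = 1770×0.543 + 1180×0.445 + 2140×0.878 = 3365.1 tonne/day.
water fraction in n4 = 0.661.

0.661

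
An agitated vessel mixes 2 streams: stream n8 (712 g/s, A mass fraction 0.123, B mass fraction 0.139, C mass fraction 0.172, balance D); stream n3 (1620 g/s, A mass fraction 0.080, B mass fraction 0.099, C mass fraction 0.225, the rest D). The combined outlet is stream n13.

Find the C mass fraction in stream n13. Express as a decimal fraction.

Total flow out = 712 + 1620 = 2332 g/s.
C in = 712×0.172 + 1620×0.225 = 486.96 g/s.
C mass fraction in n13 = 486.96/2332 = 0.209.

0.209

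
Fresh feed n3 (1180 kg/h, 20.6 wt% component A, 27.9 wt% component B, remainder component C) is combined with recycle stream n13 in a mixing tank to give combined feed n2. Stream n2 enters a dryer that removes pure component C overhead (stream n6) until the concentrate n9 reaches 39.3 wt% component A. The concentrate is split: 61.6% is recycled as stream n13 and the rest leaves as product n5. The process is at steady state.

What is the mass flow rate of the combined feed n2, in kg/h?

Overall component A balance (none leaves overhead): component A in fresh feed = component A in product, i.e. 1180×0.206 = (1−0.616)·n9·0.393.
n9 = 243.08/(0.393×0.384) = 1610.7 kg/h.
Recycle n13 = 0.616×1610.7 = 992.22 kg/h.
Combined feed n2 = 1180 + 992.22 = 2172.2 kg/h.

2172 kg/h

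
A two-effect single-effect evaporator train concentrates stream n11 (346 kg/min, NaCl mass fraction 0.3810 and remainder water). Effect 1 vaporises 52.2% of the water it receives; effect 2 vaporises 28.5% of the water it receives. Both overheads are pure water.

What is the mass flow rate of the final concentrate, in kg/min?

205 kg/min

water in feed = 346×0.619 = 214.17 kg/min.
After stage 1: water left = (1−0.522)×214.17 = 102.38; stream total = 234.2 kg/min.
After stage 2: water left = (1−0.285)×102.38 = 73.198; final concentrate = 205.02 kg/min.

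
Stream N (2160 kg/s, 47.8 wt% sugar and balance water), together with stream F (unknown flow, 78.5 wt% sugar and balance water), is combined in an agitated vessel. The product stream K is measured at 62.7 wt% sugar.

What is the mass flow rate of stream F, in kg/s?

2037 kg/s

Let F be the unknown flow. Total out = 2160 + F.
sugar balance: 1032.5 + 0.785·F = 0.627·(2160 + F)
(0.785 − 0.627)·F = 0.627×2160 − 1032.5 = 321.84
F = 321.84 / 0.158 = 2037 kg/s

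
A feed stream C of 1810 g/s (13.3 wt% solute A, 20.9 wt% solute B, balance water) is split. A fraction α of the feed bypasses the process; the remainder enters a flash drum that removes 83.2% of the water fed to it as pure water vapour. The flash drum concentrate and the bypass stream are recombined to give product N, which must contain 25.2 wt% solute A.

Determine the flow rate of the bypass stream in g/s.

248.7 g/s

All 1810×0.133 = 240.73 g/s of solute A reaches N, so N = 240.73/0.252 = 955.28 g/s and vapour = 854.72 g/s.
The evaporator receives (1−α)·1810 of feed at 0.658 water and removes 0.832 of that water:
0.832×0.658×(1−α)×1810 = 854.72
(1−α) = 854.72/990.9 = 0.8626;  α = 0.1374.
Bypass flow = 0.1374×1810 = 248.74 g/s.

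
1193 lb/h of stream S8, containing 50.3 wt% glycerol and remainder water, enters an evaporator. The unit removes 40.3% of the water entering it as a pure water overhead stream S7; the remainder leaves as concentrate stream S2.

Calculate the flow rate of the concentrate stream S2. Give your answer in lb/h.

954.1 lb/h

water entering = 1193×0.497 = 592.92 lb/h; overhead removed = 0.403×592.92 = 238.95 lb/h.
Concentrate = 1193 − 238.95 = 954.05 lb/h.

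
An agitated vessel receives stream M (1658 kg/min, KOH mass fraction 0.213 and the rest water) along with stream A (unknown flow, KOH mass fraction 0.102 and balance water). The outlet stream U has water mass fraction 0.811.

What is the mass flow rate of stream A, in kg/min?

Let A be the unknown flow. Total out = 1658 + A.
water balance: 1304.8 + 0.898·A = 0.811·(1658 + A)
(0.898 − 0.811)·A = 0.811×1658 − 1304.8 = 39.792
A = 39.792 / 0.087 = 457.38 kg/min

457.4 kg/min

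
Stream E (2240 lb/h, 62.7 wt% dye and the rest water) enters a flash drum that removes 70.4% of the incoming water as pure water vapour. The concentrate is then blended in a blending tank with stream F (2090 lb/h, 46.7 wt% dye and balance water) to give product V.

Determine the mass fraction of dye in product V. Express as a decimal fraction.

Vapour removed = 0.704×0.373×2240 = 588.21 lb/h; concentrate = 1651.8 lb/h.
dye reaching the mixer = 1404.5 (from concentrate) + 2090×0.467 = 2380.5 lb/h.
Product flow = 1651.8 + 2090 = 3741.8 lb/h; dye fraction = 0.636.

0.636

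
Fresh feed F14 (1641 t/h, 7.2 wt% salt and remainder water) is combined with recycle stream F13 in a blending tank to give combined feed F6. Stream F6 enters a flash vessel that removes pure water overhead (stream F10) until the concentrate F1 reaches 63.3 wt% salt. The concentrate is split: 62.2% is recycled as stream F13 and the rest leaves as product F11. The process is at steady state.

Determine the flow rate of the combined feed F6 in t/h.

Overall salt balance (none leaves overhead): salt in fresh feed = salt in product, i.e. 1641×0.072 = (1−0.622)·F1·0.633.
F1 = 118.15/(0.633×0.378) = 493.79 t/h.
Recycle F13 = 0.622×493.79 = 307.14 t/h.
Combined feed F6 = 1641 + 307.14 = 1948.1 t/h.

1948 t/h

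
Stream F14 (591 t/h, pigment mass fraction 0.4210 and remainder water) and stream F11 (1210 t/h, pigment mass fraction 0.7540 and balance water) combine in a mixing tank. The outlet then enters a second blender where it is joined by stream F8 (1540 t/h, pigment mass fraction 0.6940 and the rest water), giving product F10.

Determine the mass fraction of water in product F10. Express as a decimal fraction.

0.3326

Overall, product flow = 3341 t/h.
water in = 591×0.579 + 1210×0.246 + 1540×0.306 = 1111.1 t/h.
water fraction in F10 = 0.3326.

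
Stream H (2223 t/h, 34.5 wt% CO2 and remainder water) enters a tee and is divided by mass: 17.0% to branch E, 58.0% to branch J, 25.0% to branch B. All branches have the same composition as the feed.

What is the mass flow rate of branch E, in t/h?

377.9 t/h

Branch E flow = 0.170×2223 = 377.91 t/h.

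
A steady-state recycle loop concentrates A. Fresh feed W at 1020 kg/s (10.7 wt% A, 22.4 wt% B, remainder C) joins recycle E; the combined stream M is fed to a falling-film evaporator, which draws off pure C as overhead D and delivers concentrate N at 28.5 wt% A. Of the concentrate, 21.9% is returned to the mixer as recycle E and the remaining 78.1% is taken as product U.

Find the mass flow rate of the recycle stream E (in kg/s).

Overall A balance (none leaves overhead): A in fresh feed = A in product, i.e. 1020×0.107 = (1−0.219)·N·0.285.
N = 109.14/(0.285×0.781) = 490.33 kg/s.
Recycle E = 0.219×490.33 = 107.38 kg/s.

107.4 kg/s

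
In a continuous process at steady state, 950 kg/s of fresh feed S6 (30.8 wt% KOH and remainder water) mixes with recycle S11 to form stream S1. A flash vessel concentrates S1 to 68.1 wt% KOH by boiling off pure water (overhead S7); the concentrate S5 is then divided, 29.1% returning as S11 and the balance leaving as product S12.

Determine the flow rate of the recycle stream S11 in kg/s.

176.3 kg/s

Overall KOH balance (none leaves overhead): KOH in fresh feed = KOH in product, i.e. 950×0.308 = (1−0.291)·S5·0.681.
S5 = 292.6/(0.681×0.709) = 606.01 kg/s.
Recycle S11 = 0.291×606.01 = 176.35 kg/s.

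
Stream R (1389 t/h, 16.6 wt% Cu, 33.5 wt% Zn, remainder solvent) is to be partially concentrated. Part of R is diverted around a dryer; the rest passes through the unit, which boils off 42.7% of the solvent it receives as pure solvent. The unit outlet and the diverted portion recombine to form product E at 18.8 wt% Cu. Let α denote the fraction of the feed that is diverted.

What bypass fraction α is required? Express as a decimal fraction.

0.451

All 1389×0.166 = 230.57 t/h of Cu reaches E, so E = 230.57/0.188 = 1226.5 t/h and vapour = 162.54 t/h.
The evaporator receives (1−α)·1389 of feed at 0.499 solvent and removes 0.427 of that solvent:
0.427×0.499×(1−α)×1389 = 162.54
(1−α) = 162.54/295.96 = 0.5492;  α = 0.4508.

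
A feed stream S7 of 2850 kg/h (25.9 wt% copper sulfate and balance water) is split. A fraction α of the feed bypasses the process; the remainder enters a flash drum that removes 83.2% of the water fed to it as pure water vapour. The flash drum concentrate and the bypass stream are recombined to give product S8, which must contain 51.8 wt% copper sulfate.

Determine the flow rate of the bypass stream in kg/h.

538.6 kg/h

All 2850×0.259 = 738.15 kg/h of copper sulfate reaches S8, so S8 = 738.15/0.518 = 1425 kg/h and vapour = 1425 kg/h.
The evaporator receives (1−α)·2850 of feed at 0.741 water and removes 0.832 of that water:
0.832×0.741×(1−α)×2850 = 1425
(1−α) = 1425/1757.1 = 0.8110;  α = 0.1890.
Bypass flow = 0.1890×2850 = 538.61 kg/h.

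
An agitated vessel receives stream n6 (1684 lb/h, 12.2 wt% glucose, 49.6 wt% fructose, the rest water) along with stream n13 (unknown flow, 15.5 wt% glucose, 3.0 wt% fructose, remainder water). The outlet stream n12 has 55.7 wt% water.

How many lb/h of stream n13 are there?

Let n13 be the unknown flow. Total out = 1684 + n13.
water balance: 643.29 + 0.815·n13 = 0.557·(1684 + n13)
(0.815 − 0.557)·n13 = 0.557×1684 − 643.29 = 294.7
n13 = 294.7 / 0.258 = 1142.2 lb/h

1142 lb/h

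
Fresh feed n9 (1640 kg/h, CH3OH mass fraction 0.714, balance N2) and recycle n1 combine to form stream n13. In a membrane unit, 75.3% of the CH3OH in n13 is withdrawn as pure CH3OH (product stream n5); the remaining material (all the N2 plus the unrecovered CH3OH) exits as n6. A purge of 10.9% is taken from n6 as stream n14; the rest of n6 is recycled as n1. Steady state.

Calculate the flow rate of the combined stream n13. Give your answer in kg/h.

N2 enters only via n9 and leaves only via the purge: 1640×0.286 = 0.109×(N2 in n6), and the membrane unit passes all N2, so N2 in n13 = N2 in n6 = 4303.1 kg/h.
CH3OH in n13: m_A = 1640×0.714 + (1−0.109)·(1−0.753)·m_A, so m_A = 1171/0.7799 = 1501.4 kg/h.
n13 = 1501.4 + 4303.1 = 5804.5 kg/h.

5804 kg/h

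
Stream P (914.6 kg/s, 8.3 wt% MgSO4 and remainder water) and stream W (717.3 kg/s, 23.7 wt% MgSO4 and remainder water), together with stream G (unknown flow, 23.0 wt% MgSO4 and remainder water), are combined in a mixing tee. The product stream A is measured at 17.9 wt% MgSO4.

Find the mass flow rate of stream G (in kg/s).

905.8 kg/s

Let G be the unknown flow. Total out = 1631.9 + G.
MgSO4 balance: 245.91 + 0.230·G = 0.179·(1631.9 + G)
(0.230 − 0.179)·G = 0.179×1631.9 − 245.91 = 46.198
G = 46.198 / 0.051 = 905.85 kg/s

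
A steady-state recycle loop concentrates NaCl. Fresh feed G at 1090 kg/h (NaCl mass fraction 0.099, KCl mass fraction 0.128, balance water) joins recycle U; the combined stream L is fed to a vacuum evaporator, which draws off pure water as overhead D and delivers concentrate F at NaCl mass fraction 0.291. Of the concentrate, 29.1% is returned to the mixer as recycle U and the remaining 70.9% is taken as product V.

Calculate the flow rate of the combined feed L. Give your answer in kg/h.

1242 kg/h

Overall NaCl balance (none leaves overhead): NaCl in fresh feed = NaCl in product, i.e. 1090×0.099 = (1−0.291)·F·0.291.
F = 107.91/(0.291×0.709) = 523.03 kg/h.
Recycle U = 0.291×523.03 = 152.2 kg/h.
Combined feed L = 1090 + 152.2 = 1242.2 kg/h.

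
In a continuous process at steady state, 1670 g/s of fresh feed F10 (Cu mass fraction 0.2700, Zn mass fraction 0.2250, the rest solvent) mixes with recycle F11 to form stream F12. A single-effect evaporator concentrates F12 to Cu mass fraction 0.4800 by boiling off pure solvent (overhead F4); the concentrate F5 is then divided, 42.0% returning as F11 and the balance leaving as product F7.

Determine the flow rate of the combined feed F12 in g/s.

Overall Cu balance (none leaves overhead): Cu in fresh feed = Cu in product, i.e. 1670×0.270 = (1−0.420)·F5·0.480.
F5 = 450.9/(0.480×0.580) = 1619.6 g/s.
Recycle F11 = 0.420×1619.6 = 680.24 g/s.
Combined feed F12 = 1670 + 680.24 = 2350.2 g/s.

2350 g/s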